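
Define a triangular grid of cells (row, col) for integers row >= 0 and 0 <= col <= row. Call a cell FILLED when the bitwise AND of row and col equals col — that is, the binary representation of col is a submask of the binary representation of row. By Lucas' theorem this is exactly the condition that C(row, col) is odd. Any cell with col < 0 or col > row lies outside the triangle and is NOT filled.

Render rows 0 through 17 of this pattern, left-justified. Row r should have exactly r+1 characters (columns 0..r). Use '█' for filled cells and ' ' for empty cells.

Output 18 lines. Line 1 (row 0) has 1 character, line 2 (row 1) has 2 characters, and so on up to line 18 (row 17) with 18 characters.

r0=0: █
r1=1: ██
r2=10: █ █
r3=11: ████
r4=100: █   █
r5=101: ██  ██
r6=110: █ █ █ █
r7=111: ████████
r8=1000: █       █
r9=1001: ██      ██
r10=1010: █ █     █ █
r11=1011: ████    ████
r12=1100: █   █   █   █
r13=1101: ██  ██  ██  ██
r14=1110: █ █ █ █ █ █ █ █
r15=1111: ████████████████
r16=10000: █               █
r17=10001: ██              ██

Answer: █
██
█ █
████
█   █
██  ██
█ █ █ █
████████
█       █
██      ██
█ █     █ █
████    ████
█   █   █   █
██  ██  ██  ██
█ █ █ █ █ █ █ █
████████████████
█               █
██              ██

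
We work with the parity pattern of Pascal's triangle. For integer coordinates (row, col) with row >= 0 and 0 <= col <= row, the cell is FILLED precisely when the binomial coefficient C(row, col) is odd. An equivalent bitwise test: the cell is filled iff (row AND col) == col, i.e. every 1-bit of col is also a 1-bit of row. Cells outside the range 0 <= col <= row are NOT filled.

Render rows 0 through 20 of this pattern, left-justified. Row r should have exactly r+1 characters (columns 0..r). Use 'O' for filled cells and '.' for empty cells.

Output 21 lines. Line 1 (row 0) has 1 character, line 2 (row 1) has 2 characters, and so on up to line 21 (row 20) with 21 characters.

r0=0: O
r1=1: OO
r2=10: O.O
r3=11: OOOO
r4=100: O...O
r5=101: OO..OO
r6=110: O.O.O.O
r7=111: OOOOOOOO
r8=1000: O.......O
r9=1001: OO......OO
r10=1010: O.O.....O.O
r11=1011: OOOO....OOOO
r12=1100: O...O...O...O
r13=1101: OO..OO..OO..OO
r14=1110: O.O.O.O.O.O.O.O
r15=1111: OOOOOOOOOOOOOOOO
r16=10000: O...............O
r17=10001: OO..............OO
r18=10010: O.O.............O.O
r19=10011: OOOO............OOOO
r20=10100: O...O...........O...O

Answer: O
OO
O.O
OOOO
O...O
OO..OO
O.O.O.O
OOOOOOOO
O.......O
OO......OO
O.O.....O.O
OOOO....OOOO
O...O...O...O
OO..OO..OO..OO
O.O.O.O.O.O.O.O
OOOOOOOOOOOOOOOO
O...............O
OO..............OO
O.O.............O.O
OOOO............OOOO
O...O...........O...O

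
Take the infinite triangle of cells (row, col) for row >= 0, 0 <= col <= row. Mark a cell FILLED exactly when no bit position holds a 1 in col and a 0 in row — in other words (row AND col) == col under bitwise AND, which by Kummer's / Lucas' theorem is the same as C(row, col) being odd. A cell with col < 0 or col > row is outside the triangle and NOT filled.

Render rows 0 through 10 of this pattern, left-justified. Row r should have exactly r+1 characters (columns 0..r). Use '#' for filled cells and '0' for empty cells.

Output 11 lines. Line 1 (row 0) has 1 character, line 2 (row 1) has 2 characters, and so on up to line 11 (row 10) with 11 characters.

Answer: #
##
#0#
####
#000#
##00##
#0#0#0#
########
#0000000#
##000000##
#0#00000#0#

Derivation:
r0=0: #
r1=1: ##
r2=10: #0#
r3=11: ####
r4=100: #000#
r5=101: ##00##
r6=110: #0#0#0#
r7=111: ########
r8=1000: #0000000#
r9=1001: ##000000##
r10=1010: #0#00000#0#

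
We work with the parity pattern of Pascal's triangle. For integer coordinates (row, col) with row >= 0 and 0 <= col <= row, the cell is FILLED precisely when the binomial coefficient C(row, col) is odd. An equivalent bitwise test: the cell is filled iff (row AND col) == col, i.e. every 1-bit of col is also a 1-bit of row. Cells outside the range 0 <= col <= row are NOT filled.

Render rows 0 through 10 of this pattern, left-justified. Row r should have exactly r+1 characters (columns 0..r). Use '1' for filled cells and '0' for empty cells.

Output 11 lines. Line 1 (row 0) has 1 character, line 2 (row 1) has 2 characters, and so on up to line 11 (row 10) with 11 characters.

r0=0: 1
r1=1: 11
r2=10: 101
r3=11: 1111
r4=100: 10001
r5=101: 110011
r6=110: 1010101
r7=111: 11111111
r8=1000: 100000001
r9=1001: 1100000011
r10=1010: 10100000101

Answer: 1
11
101
1111
10001
110011
1010101
11111111
100000001
1100000011
10100000101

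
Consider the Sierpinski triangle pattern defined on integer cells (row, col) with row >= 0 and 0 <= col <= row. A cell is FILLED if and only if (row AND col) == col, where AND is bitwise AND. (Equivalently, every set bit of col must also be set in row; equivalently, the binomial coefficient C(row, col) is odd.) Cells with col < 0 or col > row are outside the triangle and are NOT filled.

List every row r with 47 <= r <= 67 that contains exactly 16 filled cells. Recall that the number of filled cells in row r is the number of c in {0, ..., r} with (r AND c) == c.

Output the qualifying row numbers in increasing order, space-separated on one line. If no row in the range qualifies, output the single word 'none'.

Answer: 51 53 54 57 58 60

Derivation:
Row r has 2^popcount(r) filled cells, so we need popcount(r) = log2(16) = 4.
Scan r = 47..67 and keep those with exactly 4 one-bits:
r=47=101111 popcount=5 -> skip
r=48=110000 popcount=2 -> skip
r=49=110001 popcount=3 -> skip
r=50=110010 popcount=3 -> skip
r=51=110011 popcount=4 -> KEEP
r=52=110100 popcount=3 -> skip
r=53=110101 popcount=4 -> KEEP
r=54=110110 popcount=4 -> KEEP
r=55=110111 popcount=5 -> skip
r=56=111000 popcount=3 -> skip
r=57=111001 popcount=4 -> KEEP
r=58=111010 popcount=4 -> KEEP
r=59=111011 popcount=5 -> skip
r=60=111100 popcount=4 -> KEEP
r=61=111101 popcount=5 -> skip
r=62=111110 popcount=5 -> skip
r=63=111111 popcount=6 -> skip
r=64=1000000 popcount=1 -> skip
r=65=1000001 popcount=2 -> skip
r=66=1000010 popcount=2 -> skip
r=67=1000011 popcount=3 -> skip
Kept rows: 51 53 54 57 58 60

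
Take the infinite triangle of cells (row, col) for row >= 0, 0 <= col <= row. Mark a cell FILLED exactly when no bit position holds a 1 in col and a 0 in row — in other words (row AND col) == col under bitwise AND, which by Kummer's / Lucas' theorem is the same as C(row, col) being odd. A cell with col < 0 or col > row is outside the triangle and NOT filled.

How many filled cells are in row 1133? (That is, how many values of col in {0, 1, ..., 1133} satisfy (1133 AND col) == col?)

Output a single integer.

Answer: 64

Derivation:
1133 in binary = 10001101101
popcount(1133) = number of 1-bits in 10001101101 = 6
A col c satisfies (1133 AND c) == c iff every set bit of c is also set in 1133; each of the 6 set bits of 1133 can independently be on or off in c.
count = 2^6 = 64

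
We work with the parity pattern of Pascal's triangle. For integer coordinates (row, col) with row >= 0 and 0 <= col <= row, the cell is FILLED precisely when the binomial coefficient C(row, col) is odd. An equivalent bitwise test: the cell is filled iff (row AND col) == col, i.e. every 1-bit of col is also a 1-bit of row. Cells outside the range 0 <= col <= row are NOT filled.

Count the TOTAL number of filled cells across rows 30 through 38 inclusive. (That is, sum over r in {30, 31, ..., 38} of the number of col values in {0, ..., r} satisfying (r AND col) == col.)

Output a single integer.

r30=11110 pc4: +16 =16
r31=11111 pc5: +32 =48
r32=100000 pc1: +2 =50
r33=100001 pc2: +4 =54
r34=100010 pc2: +4 =58
r35=100011 pc3: +8 =66
r36=100100 pc2: +4 =70
r37=100101 pc3: +8 =78
r38=100110 pc3: +8 =86

Answer: 86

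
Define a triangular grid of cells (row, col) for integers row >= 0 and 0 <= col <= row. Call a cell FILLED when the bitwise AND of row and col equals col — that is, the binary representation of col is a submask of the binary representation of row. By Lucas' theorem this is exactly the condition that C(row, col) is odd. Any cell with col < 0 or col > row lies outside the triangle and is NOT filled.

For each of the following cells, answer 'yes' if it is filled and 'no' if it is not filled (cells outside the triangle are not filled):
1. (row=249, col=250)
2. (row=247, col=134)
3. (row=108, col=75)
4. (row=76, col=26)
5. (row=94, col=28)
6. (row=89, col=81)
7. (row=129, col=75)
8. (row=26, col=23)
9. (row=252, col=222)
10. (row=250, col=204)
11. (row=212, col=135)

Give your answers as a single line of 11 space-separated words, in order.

(249,250): col outside [0, 249] -> not filled
(247,134): row=0b11110111, col=0b10000110, row AND col = 0b10000110 = 134; 134 == 134 -> filled
(108,75): row=0b1101100, col=0b1001011, row AND col = 0b1001000 = 72; 72 != 75 -> empty
(76,26): row=0b1001100, col=0b11010, row AND col = 0b1000 = 8; 8 != 26 -> empty
(94,28): row=0b1011110, col=0b11100, row AND col = 0b11100 = 28; 28 == 28 -> filled
(89,81): row=0b1011001, col=0b1010001, row AND col = 0b1010001 = 81; 81 == 81 -> filled
(129,75): row=0b10000001, col=0b1001011, row AND col = 0b1 = 1; 1 != 75 -> empty
(26,23): row=0b11010, col=0b10111, row AND col = 0b10010 = 18; 18 != 23 -> empty
(252,222): row=0b11111100, col=0b11011110, row AND col = 0b11011100 = 220; 220 != 222 -> empty
(250,204): row=0b11111010, col=0b11001100, row AND col = 0b11001000 = 200; 200 != 204 -> empty
(212,135): row=0b11010100, col=0b10000111, row AND col = 0b10000100 = 132; 132 != 135 -> empty

Answer: no yes no no yes yes no no no no no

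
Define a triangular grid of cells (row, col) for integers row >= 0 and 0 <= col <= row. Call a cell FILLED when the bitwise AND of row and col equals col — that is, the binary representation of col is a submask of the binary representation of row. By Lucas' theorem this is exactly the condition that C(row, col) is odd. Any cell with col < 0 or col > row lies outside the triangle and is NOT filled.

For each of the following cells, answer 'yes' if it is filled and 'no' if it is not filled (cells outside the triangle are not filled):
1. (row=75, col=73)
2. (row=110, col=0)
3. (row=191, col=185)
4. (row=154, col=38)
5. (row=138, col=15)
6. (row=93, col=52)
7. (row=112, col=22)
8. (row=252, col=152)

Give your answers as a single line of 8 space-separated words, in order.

Answer: yes yes yes no no no no yes

Derivation:
(75,73): row=0b1001011, col=0b1001001, row AND col = 0b1001001 = 73; 73 == 73 -> filled
(110,0): row=0b1101110, col=0b0, row AND col = 0b0 = 0; 0 == 0 -> filled
(191,185): row=0b10111111, col=0b10111001, row AND col = 0b10111001 = 185; 185 == 185 -> filled
(154,38): row=0b10011010, col=0b100110, row AND col = 0b10 = 2; 2 != 38 -> empty
(138,15): row=0b10001010, col=0b1111, row AND col = 0b1010 = 10; 10 != 15 -> empty
(93,52): row=0b1011101, col=0b110100, row AND col = 0b10100 = 20; 20 != 52 -> empty
(112,22): row=0b1110000, col=0b10110, row AND col = 0b10000 = 16; 16 != 22 -> empty
(252,152): row=0b11111100, col=0b10011000, row AND col = 0b10011000 = 152; 152 == 152 -> filled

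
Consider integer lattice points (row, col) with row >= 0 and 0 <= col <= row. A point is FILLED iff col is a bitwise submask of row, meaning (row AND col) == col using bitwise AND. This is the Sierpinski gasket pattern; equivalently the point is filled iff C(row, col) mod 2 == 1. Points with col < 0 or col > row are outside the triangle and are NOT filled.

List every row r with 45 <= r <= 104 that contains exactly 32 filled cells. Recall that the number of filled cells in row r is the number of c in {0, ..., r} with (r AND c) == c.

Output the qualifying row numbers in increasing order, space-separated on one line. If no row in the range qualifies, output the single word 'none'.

Row r has 2^popcount(r) filled cells, so we need popcount(r) = log2(32) = 5.
Scan r = 45..104 and keep those with exactly 5 one-bits:
r=45=101101 popcount=4 -> skip
r=46=101110 popcount=4 -> skip
r=47=101111 popcount=5 -> KEEP
r=48=110000 popcount=2 -> skip
r=49=110001 popcount=3 -> skip
r=50=110010 popcount=3 -> skip
r=51=110011 popcount=4 -> skip
r=52=110100 popcount=3 -> skip
r=53=110101 popcount=4 -> skip
r=54=110110 popcount=4 -> skip
r=55=110111 popcount=5 -> KEEP
r=56=111000 popcount=3 -> skip
r=57=111001 popcount=4 -> skip
r=58=111010 popcount=4 -> skip
r=59=111011 popcount=5 -> KEEP
r=60=111100 popcount=4 -> skip
r=61=111101 popcount=5 -> KEEP
r=62=111110 popcount=5 -> KEEP
r=63=111111 popcount=6 -> skip
r=64=1000000 popcount=1 -> skip
r=65=1000001 popcount=2 -> skip
r=66=1000010 popcount=2 -> skip
r=67=1000011 popcount=3 -> skip
r=68=1000100 popcount=2 -> skip
r=69=1000101 popcount=3 -> skip
r=70=1000110 popcount=3 -> skip
r=71=1000111 popcount=4 -> skip
r=72=1001000 popcount=2 -> skip
r=73=1001001 popcount=3 -> skip
r=74=1001010 popcount=3 -> skip
r=75=1001011 popcount=4 -> skip
r=76=1001100 popcount=3 -> skip
r=77=1001101 popcount=4 -> skip
r=78=1001110 popcount=4 -> skip
r=79=1001111 popcount=5 -> KEEP
r=80=1010000 popcount=2 -> skip
r=81=1010001 popcount=3 -> skip
r=82=1010010 popcount=3 -> skip
r=83=1010011 popcount=4 -> skip
r=84=1010100 popcount=3 -> skip
r=85=1010101 popcount=4 -> skip
r=86=1010110 popcount=4 -> skip
r=87=1010111 popcount=5 -> KEEP
r=88=1011000 popcount=3 -> skip
r=89=1011001 popcount=4 -> skip
r=90=1011010 popcount=4 -> skip
r=91=1011011 popcount=5 -> KEEP
r=92=1011100 popcount=4 -> skip
r=93=1011101 popcount=5 -> KEEP
r=94=1011110 popcount=5 -> KEEP
r=95=1011111 popcount=6 -> skip
r=96=1100000 popcount=2 -> skip
r=97=1100001 popcount=3 -> skip
r=98=1100010 popcount=3 -> skip
r=99=1100011 popcount=4 -> skip
r=100=1100100 popcount=3 -> skip
r=101=1100101 popcount=4 -> skip
r=102=1100110 popcount=4 -> skip
r=103=1100111 popcount=5 -> KEEP
r=104=1101000 popcount=3 -> skip
Kept rows: 47 55 59 61 62 79 87 91 93 94 103

Answer: 47 55 59 61 62 79 87 91 93 94 103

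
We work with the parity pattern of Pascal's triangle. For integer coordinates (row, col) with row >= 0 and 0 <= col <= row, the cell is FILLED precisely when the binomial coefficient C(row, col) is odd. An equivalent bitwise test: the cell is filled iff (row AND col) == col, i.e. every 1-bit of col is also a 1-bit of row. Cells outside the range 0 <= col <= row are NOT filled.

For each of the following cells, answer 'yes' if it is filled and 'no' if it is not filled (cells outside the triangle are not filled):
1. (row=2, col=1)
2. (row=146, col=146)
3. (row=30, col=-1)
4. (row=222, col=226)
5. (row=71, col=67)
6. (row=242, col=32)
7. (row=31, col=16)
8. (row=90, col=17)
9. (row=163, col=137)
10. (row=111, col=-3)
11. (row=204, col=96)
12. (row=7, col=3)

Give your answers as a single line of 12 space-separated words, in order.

Answer: no yes no no yes yes yes no no no no yes

Derivation:
(2,1): row=0b10, col=0b1, row AND col = 0b0 = 0; 0 != 1 -> empty
(146,146): row=0b10010010, col=0b10010010, row AND col = 0b10010010 = 146; 146 == 146 -> filled
(30,-1): col outside [0, 30] -> not filled
(222,226): col outside [0, 222] -> not filled
(71,67): row=0b1000111, col=0b1000011, row AND col = 0b1000011 = 67; 67 == 67 -> filled
(242,32): row=0b11110010, col=0b100000, row AND col = 0b100000 = 32; 32 == 32 -> filled
(31,16): row=0b11111, col=0b10000, row AND col = 0b10000 = 16; 16 == 16 -> filled
(90,17): row=0b1011010, col=0b10001, row AND col = 0b10000 = 16; 16 != 17 -> empty
(163,137): row=0b10100011, col=0b10001001, row AND col = 0b10000001 = 129; 129 != 137 -> empty
(111,-3): col outside [0, 111] -> not filled
(204,96): row=0b11001100, col=0b1100000, row AND col = 0b1000000 = 64; 64 != 96 -> empty
(7,3): row=0b111, col=0b11, row AND col = 0b11 = 3; 3 == 3 -> filled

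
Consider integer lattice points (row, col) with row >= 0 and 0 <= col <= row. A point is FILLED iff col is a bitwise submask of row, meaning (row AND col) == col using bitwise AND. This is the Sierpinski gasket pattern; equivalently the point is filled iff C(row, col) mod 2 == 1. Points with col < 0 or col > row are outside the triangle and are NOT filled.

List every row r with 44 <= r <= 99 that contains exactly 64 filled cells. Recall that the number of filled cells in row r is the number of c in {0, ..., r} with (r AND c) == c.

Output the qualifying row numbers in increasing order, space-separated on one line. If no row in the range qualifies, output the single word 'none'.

Answer: 63 95

Derivation:
Row r has 2^popcount(r) filled cells, so we need popcount(r) = log2(64) = 6.
Scan r = 44..99 and keep those with exactly 6 one-bits:
r=44=101100 popcount=3 -> skip
r=45=101101 popcount=4 -> skip
r=46=101110 popcount=4 -> skip
r=47=101111 popcount=5 -> skip
r=48=110000 popcount=2 -> skip
r=49=110001 popcount=3 -> skip
r=50=110010 popcount=3 -> skip
r=51=110011 popcount=4 -> skip
r=52=110100 popcount=3 -> skip
r=53=110101 popcount=4 -> skip
r=54=110110 popcount=4 -> skip
r=55=110111 popcount=5 -> skip
r=56=111000 popcount=3 -> skip
r=57=111001 popcount=4 -> skip
r=58=111010 popcount=4 -> skip
r=59=111011 popcount=5 -> skip
r=60=111100 popcount=4 -> skip
r=61=111101 popcount=5 -> skip
r=62=111110 popcount=5 -> skip
r=63=111111 popcount=6 -> KEEP
r=64=1000000 popcount=1 -> skip
r=65=1000001 popcount=2 -> skip
r=66=1000010 popcount=2 -> skip
r=67=1000011 popcount=3 -> skip
r=68=1000100 popcount=2 -> skip
r=69=1000101 popcount=3 -> skip
r=70=1000110 popcount=3 -> skip
r=71=1000111 popcount=4 -> skip
r=72=1001000 popcount=2 -> skip
r=73=1001001 popcount=3 -> skip
r=74=1001010 popcount=3 -> skip
r=75=1001011 popcount=4 -> skip
r=76=1001100 popcount=3 -> skip
r=77=1001101 popcount=4 -> skip
r=78=1001110 popcount=4 -> skip
r=79=1001111 popcount=5 -> skip
r=80=1010000 popcount=2 -> skip
r=81=1010001 popcount=3 -> skip
r=82=1010010 popcount=3 -> skip
r=83=1010011 popcount=4 -> skip
r=84=1010100 popcount=3 -> skip
r=85=1010101 popcount=4 -> skip
r=86=1010110 popcount=4 -> skip
r=87=1010111 popcount=5 -> skip
r=88=1011000 popcount=3 -> skip
r=89=1011001 popcount=4 -> skip
r=90=1011010 popcount=4 -> skip
r=91=1011011 popcount=5 -> skip
r=92=1011100 popcount=4 -> skip
r=93=1011101 popcount=5 -> skip
r=94=1011110 popcount=5 -> skip
r=95=1011111 popcount=6 -> KEEP
r=96=1100000 popcount=2 -> skip
r=97=1100001 popcount=3 -> skip
r=98=1100010 popcount=3 -> skip
r=99=1100011 popcount=4 -> skip
Kept rows: 63 95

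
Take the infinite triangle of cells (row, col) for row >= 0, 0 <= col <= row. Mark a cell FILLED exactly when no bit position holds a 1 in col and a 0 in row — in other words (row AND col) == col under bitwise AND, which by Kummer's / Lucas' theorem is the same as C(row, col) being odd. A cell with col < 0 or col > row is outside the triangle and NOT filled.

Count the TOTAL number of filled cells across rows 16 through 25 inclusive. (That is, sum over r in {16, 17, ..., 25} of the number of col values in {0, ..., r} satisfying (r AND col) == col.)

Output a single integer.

Answer: 66

Derivation:
r16=10000 pc1: +2 =2
r17=10001 pc2: +4 =6
r18=10010 pc2: +4 =10
r19=10011 pc3: +8 =18
r20=10100 pc2: +4 =22
r21=10101 pc3: +8 =30
r22=10110 pc3: +8 =38
r23=10111 pc4: +16 =54
r24=11000 pc2: +4 =58
r25=11001 pc3: +8 =66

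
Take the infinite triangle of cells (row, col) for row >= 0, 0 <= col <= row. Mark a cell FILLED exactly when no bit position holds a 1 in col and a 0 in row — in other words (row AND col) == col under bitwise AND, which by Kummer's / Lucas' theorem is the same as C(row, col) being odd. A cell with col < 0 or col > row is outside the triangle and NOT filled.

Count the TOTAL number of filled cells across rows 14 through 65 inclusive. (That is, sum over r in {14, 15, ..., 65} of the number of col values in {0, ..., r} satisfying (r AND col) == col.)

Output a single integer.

Answer: 678

Derivation:
r14=1110 pc3: +8 =8
r15=1111 pc4: +16 =24
r16=10000 pc1: +2 =26
r17=10001 pc2: +4 =30
r18=10010 pc2: +4 =34
r19=10011 pc3: +8 =42
r20=10100 pc2: +4 =46
r21=10101 pc3: +8 =54
r22=10110 pc3: +8 =62
r23=10111 pc4: +16 =78
r24=11000 pc2: +4 =82
r25=11001 pc3: +8 =90
r26=11010 pc3: +8 =98
r27=11011 pc4: +16 =114
r28=11100 pc3: +8 =122
r29=11101 pc4: +16 =138
r30=11110 pc4: +16 =154
r31=11111 pc5: +32 =186
r32=100000 pc1: +2 =188
r33=100001 pc2: +4 =192
r34=100010 pc2: +4 =196
r35=100011 pc3: +8 =204
r36=100100 pc2: +4 =208
r37=100101 pc3: +8 =216
r38=100110 pc3: +8 =224
r39=100111 pc4: +16 =240
r40=101000 pc2: +4 =244
r41=101001 pc3: +8 =252
r42=101010 pc3: +8 =260
r43=101011 pc4: +16 =276
r44=101100 pc3: +8 =284
r45=101101 pc4: +16 =300
r46=101110 pc4: +16 =316
r47=101111 pc5: +32 =348
r48=110000 pc2: +4 =352
r49=110001 pc3: +8 =360
r50=110010 pc3: +8 =368
r51=110011 pc4: +16 =384
r52=110100 pc3: +8 =392
r53=110101 pc4: +16 =408
r54=110110 pc4: +16 =424
r55=110111 pc5: +32 =456
r56=111000 pc3: +8 =464
r57=111001 pc4: +16 =480
r58=111010 pc4: +16 =496
r59=111011 pc5: +32 =528
r60=111100 pc4: +16 =544
r61=111101 pc5: +32 =576
r62=111110 pc5: +32 =608
r63=111111 pc6: +64 =672
r64=1000000 pc1: +2 =674
r65=1000001 pc2: +4 =678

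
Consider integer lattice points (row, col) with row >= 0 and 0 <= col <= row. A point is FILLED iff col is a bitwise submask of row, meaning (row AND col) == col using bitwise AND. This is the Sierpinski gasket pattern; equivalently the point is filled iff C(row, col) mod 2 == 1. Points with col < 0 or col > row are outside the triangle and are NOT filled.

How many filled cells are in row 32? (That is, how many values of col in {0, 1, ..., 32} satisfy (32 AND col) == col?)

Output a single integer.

Answer: 2

Derivation:
32 in binary = 100000
popcount(32) = number of 1-bits in 100000 = 1
A col c satisfies (32 AND c) == c iff every set bit of c is also set in 32; each of the 1 set bits of 32 can independently be on or off in c.
count = 2^1 = 2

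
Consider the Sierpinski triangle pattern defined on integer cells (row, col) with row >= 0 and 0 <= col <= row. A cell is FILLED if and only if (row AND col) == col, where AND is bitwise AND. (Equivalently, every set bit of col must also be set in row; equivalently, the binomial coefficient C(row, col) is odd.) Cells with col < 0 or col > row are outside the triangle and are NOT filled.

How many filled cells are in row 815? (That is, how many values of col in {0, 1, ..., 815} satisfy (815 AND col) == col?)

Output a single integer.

Answer: 128

Derivation:
815 in binary = 1100101111
popcount(815) = number of 1-bits in 1100101111 = 7
A col c satisfies (815 AND c) == c iff every set bit of c is also set in 815; each of the 7 set bits of 815 can independently be on or off in c.
count = 2^7 = 128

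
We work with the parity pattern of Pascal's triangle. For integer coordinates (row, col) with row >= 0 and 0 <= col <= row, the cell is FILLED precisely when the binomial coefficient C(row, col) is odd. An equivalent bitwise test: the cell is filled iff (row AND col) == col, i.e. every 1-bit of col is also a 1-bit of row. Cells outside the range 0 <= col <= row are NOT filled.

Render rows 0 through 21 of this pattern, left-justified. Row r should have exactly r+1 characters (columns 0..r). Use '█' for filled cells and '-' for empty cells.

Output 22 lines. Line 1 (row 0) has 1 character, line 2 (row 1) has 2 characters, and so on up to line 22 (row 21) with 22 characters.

Answer: █
██
█-█
████
█---█
██--██
█-█-█-█
████████
█-------█
██------██
█-█-----█-█
████----████
█---█---█---█
██--██--██--██
█-█-█-█-█-█-█-█
████████████████
█---------------█
██--------------██
█-█-------------█-█
████------------████
█---█-----------█---█
██--██----------██--██

Derivation:
r0=0: █
r1=1: ██
r2=10: █-█
r3=11: ████
r4=100: █---█
r5=101: ██--██
r6=110: █-█-█-█
r7=111: ████████
r8=1000: █-------█
r9=1001: ██------██
r10=1010: █-█-----█-█
r11=1011: ████----████
r12=1100: █---█---█---█
r13=1101: ██--██--██--██
r14=1110: █-█-█-█-█-█-█-█
r15=1111: ████████████████
r16=10000: █---------------█
r17=10001: ██--------------██
r18=10010: █-█-------------█-█
r19=10011: ████------------████
r20=10100: █---█-----------█---█
r21=10101: ██--██----------██--██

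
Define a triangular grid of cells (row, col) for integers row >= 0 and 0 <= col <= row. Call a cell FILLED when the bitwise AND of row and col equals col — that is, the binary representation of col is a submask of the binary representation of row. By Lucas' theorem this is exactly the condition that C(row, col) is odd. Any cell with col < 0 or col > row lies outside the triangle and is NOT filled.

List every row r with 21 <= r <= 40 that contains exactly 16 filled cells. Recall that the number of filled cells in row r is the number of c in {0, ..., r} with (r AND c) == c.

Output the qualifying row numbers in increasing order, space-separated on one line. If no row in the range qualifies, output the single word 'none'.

Row r has 2^popcount(r) filled cells, so we need popcount(r) = log2(16) = 4.
Scan r = 21..40 and keep those with exactly 4 one-bits:
r=21=10101 popcount=3 -> skip
r=22=10110 popcount=3 -> skip
r=23=10111 popcount=4 -> KEEP
r=24=11000 popcount=2 -> skip
r=25=11001 popcount=3 -> skip
r=26=11010 popcount=3 -> skip
r=27=11011 popcount=4 -> KEEP
r=28=11100 popcount=3 -> skip
r=29=11101 popcount=4 -> KEEP
r=30=11110 popcount=4 -> KEEP
r=31=11111 popcount=5 -> skip
r=32=100000 popcount=1 -> skip
r=33=100001 popcount=2 -> skip
r=34=100010 popcount=2 -> skip
r=35=100011 popcount=3 -> skip
r=36=100100 popcount=2 -> skip
r=37=100101 popcount=3 -> skip
r=38=100110 popcount=3 -> skip
r=39=100111 popcount=4 -> KEEP
r=40=101000 popcount=2 -> skip
Kept rows: 23 27 29 30 39

Answer: 23 27 29 30 39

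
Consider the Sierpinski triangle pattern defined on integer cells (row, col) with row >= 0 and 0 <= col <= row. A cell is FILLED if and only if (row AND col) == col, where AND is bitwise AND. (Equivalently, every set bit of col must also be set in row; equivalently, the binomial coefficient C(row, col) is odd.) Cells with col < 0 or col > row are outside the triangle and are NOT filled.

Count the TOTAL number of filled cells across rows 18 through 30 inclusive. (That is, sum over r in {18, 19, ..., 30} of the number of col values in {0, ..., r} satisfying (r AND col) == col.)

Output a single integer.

r18=10010 pc2: +4 =4
r19=10011 pc3: +8 =12
r20=10100 pc2: +4 =16
r21=10101 pc3: +8 =24
r22=10110 pc3: +8 =32
r23=10111 pc4: +16 =48
r24=11000 pc2: +4 =52
r25=11001 pc3: +8 =60
r26=11010 pc3: +8 =68
r27=11011 pc4: +16 =84
r28=11100 pc3: +8 =92
r29=11101 pc4: +16 =108
r30=11110 pc4: +16 =124

Answer: 124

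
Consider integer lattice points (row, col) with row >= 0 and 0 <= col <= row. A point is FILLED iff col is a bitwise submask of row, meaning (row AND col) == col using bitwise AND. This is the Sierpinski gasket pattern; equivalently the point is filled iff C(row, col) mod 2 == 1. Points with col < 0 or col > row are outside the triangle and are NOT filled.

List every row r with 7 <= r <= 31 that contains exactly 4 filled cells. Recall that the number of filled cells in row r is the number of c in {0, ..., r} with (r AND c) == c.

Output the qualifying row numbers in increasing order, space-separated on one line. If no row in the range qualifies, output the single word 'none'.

Row r has 2^popcount(r) filled cells, so we need popcount(r) = log2(4) = 2.
Scan r = 7..31 and keep those with exactly 2 one-bits:
r=7=111 popcount=3 -> skip
r=8=1000 popcount=1 -> skip
r=9=1001 popcount=2 -> KEEP
r=10=1010 popcount=2 -> KEEP
r=11=1011 popcount=3 -> skip
r=12=1100 popcount=2 -> KEEP
r=13=1101 popcount=3 -> skip
r=14=1110 popcount=3 -> skip
r=15=1111 popcount=4 -> skip
r=16=10000 popcount=1 -> skip
r=17=10001 popcount=2 -> KEEP
r=18=10010 popcount=2 -> KEEP
r=19=10011 popcount=3 -> skip
r=20=10100 popcount=2 -> KEEP
r=21=10101 popcount=3 -> skip
r=22=10110 popcount=3 -> skip
r=23=10111 popcount=4 -> skip
r=24=11000 popcount=2 -> KEEP
r=25=11001 popcount=3 -> skip
r=26=11010 popcount=3 -> skip
r=27=11011 popcount=4 -> skip
r=28=11100 popcount=3 -> skip
r=29=11101 popcount=4 -> skip
r=30=11110 popcount=4 -> skip
r=31=11111 popcount=5 -> skip
Kept rows: 9 10 12 17 18 20 24

Answer: 9 10 12 17 18 20 24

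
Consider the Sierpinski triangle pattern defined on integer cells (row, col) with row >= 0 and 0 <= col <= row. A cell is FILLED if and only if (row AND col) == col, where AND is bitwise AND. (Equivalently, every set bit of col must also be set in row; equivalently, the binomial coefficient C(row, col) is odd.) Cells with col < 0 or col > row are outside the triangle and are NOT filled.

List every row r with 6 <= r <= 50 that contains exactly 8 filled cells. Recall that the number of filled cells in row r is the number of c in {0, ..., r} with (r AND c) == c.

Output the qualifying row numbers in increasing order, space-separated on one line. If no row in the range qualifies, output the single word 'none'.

Answer: 7 11 13 14 19 21 22 25 26 28 35 37 38 41 42 44 49 50

Derivation:
Row r has 2^popcount(r) filled cells, so we need popcount(r) = log2(8) = 3.
Scan r = 6..50 and keep those with exactly 3 one-bits:
r=6=110 popcount=2 -> skip
r=7=111 popcount=3 -> KEEP
r=8=1000 popcount=1 -> skip
r=9=1001 popcount=2 -> skip
r=10=1010 popcount=2 -> skip
r=11=1011 popcount=3 -> KEEP
r=12=1100 popcount=2 -> skip
r=13=1101 popcount=3 -> KEEP
r=14=1110 popcount=3 -> KEEP
r=15=1111 popcount=4 -> skip
r=16=10000 popcount=1 -> skip
r=17=10001 popcount=2 -> skip
r=18=10010 popcount=2 -> skip
r=19=10011 popcount=3 -> KEEP
r=20=10100 popcount=2 -> skip
r=21=10101 popcount=3 -> KEEP
r=22=10110 popcount=3 -> KEEP
r=23=10111 popcount=4 -> skip
r=24=11000 popcount=2 -> skip
r=25=11001 popcount=3 -> KEEP
r=26=11010 popcount=3 -> KEEP
r=27=11011 popcount=4 -> skip
r=28=11100 popcount=3 -> KEEP
r=29=11101 popcount=4 -> skip
r=30=11110 popcount=4 -> skip
r=31=11111 popcount=5 -> skip
r=32=100000 popcount=1 -> skip
r=33=100001 popcount=2 -> skip
r=34=100010 popcount=2 -> skip
r=35=100011 popcount=3 -> KEEP
r=36=100100 popcount=2 -> skip
r=37=100101 popcount=3 -> KEEP
r=38=100110 popcount=3 -> KEEP
r=39=100111 popcount=4 -> skip
r=40=101000 popcount=2 -> skip
r=41=101001 popcount=3 -> KEEP
r=42=101010 popcount=3 -> KEEP
r=43=101011 popcount=4 -> skip
r=44=101100 popcount=3 -> KEEP
r=45=101101 popcount=4 -> skip
r=46=101110 popcount=4 -> skip
r=47=101111 popcount=5 -> skip
r=48=110000 popcount=2 -> skip
r=49=110001 popcount=3 -> KEEP
r=50=110010 popcount=3 -> KEEP
Kept rows: 7 11 13 14 19 21 22 25 26 28 35 37 38 41 42 44 49 50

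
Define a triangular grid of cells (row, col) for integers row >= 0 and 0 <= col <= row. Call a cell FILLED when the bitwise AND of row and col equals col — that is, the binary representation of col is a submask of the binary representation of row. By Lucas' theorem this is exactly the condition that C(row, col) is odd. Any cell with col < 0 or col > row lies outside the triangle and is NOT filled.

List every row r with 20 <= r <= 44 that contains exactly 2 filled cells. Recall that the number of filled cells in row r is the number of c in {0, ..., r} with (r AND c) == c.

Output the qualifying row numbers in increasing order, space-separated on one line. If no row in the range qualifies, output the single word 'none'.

Answer: 32

Derivation:
Row r has 2^popcount(r) filled cells, so we need popcount(r) = log2(2) = 1.
Scan r = 20..44 and keep those with exactly 1 one-bits:
r=20=10100 popcount=2 -> skip
r=21=10101 popcount=3 -> skip
r=22=10110 popcount=3 -> skip
r=23=10111 popcount=4 -> skip
r=24=11000 popcount=2 -> skip
r=25=11001 popcount=3 -> skip
r=26=11010 popcount=3 -> skip
r=27=11011 popcount=4 -> skip
r=28=11100 popcount=3 -> skip
r=29=11101 popcount=4 -> skip
r=30=11110 popcount=4 -> skip
r=31=11111 popcount=5 -> skip
r=32=100000 popcount=1 -> KEEP
r=33=100001 popcount=2 -> skip
r=34=100010 popcount=2 -> skip
r=35=100011 popcount=3 -> skip
r=36=100100 popcount=2 -> skip
r=37=100101 popcount=3 -> skip
r=38=100110 popcount=3 -> skip
r=39=100111 popcount=4 -> skip
r=40=101000 popcount=2 -> skip
r=41=101001 popcount=3 -> skip
r=42=101010 popcount=3 -> skip
r=43=101011 popcount=4 -> skip
r=44=101100 popcount=3 -> skip
Kept rows: 32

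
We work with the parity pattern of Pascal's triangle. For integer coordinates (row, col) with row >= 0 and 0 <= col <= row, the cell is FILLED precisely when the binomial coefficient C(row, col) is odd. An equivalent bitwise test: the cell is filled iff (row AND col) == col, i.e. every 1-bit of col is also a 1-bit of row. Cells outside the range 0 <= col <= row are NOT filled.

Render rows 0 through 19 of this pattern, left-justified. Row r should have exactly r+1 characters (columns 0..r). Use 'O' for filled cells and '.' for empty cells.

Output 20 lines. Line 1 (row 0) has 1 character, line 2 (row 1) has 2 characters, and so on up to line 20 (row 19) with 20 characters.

r0=0: O
r1=1: OO
r2=10: O.O
r3=11: OOOO
r4=100: O...O
r5=101: OO..OO
r6=110: O.O.O.O
r7=111: OOOOOOOO
r8=1000: O.......O
r9=1001: OO......OO
r10=1010: O.O.....O.O
r11=1011: OOOO....OOOO
r12=1100: O...O...O...O
r13=1101: OO..OO..OO..OO
r14=1110: O.O.O.O.O.O.O.O
r15=1111: OOOOOOOOOOOOOOOO
r16=10000: O...............O
r17=10001: OO..............OO
r18=10010: O.O.............O.O
r19=10011: OOOO............OOOO

Answer: O
OO
O.O
OOOO
O...O
OO..OO
O.O.O.O
OOOOOOOO
O.......O
OO......OO
O.O.....O.O
OOOO....OOOO
O...O...O...O
OO..OO..OO..OO
O.O.O.O.O.O.O.O
OOOOOOOOOOOOOOOO
O...............O
OO..............OO
O.O.............O.O
OOOO............OOOO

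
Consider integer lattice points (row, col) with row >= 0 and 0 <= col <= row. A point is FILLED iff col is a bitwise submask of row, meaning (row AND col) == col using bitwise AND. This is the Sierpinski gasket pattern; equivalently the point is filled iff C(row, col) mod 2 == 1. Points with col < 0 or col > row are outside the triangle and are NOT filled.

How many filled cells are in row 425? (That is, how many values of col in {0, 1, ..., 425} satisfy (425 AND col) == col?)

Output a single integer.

Answer: 32

Derivation:
425 in binary = 110101001
popcount(425) = number of 1-bits in 110101001 = 5
A col c satisfies (425 AND c) == c iff every set bit of c is also set in 425; each of the 5 set bits of 425 can independently be on or off in c.
count = 2^5 = 32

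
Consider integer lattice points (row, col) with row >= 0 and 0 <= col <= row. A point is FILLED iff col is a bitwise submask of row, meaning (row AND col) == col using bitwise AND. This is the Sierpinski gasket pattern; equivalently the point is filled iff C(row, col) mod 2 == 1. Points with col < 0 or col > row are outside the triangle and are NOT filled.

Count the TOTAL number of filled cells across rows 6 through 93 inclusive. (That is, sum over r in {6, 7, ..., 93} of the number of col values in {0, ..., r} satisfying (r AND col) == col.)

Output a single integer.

r6=110 pc2: +4 =4
r7=111 pc3: +8 =12
r8=1000 pc1: +2 =14
r9=1001 pc2: +4 =18
r10=1010 pc2: +4 =22
r11=1011 pc3: +8 =30
r12=1100 pc2: +4 =34
r13=1101 pc3: +8 =42
r14=1110 pc3: +8 =50
r15=1111 pc4: +16 =66
r16=10000 pc1: +2 =68
r17=10001 pc2: +4 =72
r18=10010 pc2: +4 =76
r19=10011 pc3: +8 =84
r20=10100 pc2: +4 =88
r21=10101 pc3: +8 =96
r22=10110 pc3: +8 =104
r23=10111 pc4: +16 =120
r24=11000 pc2: +4 =124
r25=11001 pc3: +8 =132
r26=11010 pc3: +8 =140
r27=11011 pc4: +16 =156
r28=11100 pc3: +8 =164
r29=11101 pc4: +16 =180
r30=11110 pc4: +16 =196
r31=11111 pc5: +32 =228
r32=100000 pc1: +2 =230
r33=100001 pc2: +4 =234
r34=100010 pc2: +4 =238
r35=100011 pc3: +8 =246
r36=100100 pc2: +4 =250
r37=100101 pc3: +8 =258
r38=100110 pc3: +8 =266
r39=100111 pc4: +16 =282
r40=101000 pc2: +4 =286
r41=101001 pc3: +8 =294
r42=101010 pc3: +8 =302
r43=101011 pc4: +16 =318
r44=101100 pc3: +8 =326
r45=101101 pc4: +16 =342
r46=101110 pc4: +16 =358
r47=101111 pc5: +32 =390
r48=110000 pc2: +4 =394
r49=110001 pc3: +8 =402
r50=110010 pc3: +8 =410
r51=110011 pc4: +16 =426
r52=110100 pc3: +8 =434
r53=110101 pc4: +16 =450
r54=110110 pc4: +16 =466
r55=110111 pc5: +32 =498
r56=111000 pc3: +8 =506
r57=111001 pc4: +16 =522
r58=111010 pc4: +16 =538
r59=111011 pc5: +32 =570
r60=111100 pc4: +16 =586
r61=111101 pc5: +32 =618
r62=111110 pc5: +32 =650
r63=111111 pc6: +64 =714
r64=1000000 pc1: +2 =716
r65=1000001 pc2: +4 =720
r66=1000010 pc2: +4 =724
r67=1000011 pc3: +8 =732
r68=1000100 pc2: +4 =736
r69=1000101 pc3: +8 =744
r70=1000110 pc3: +8 =752
r71=1000111 pc4: +16 =768
r72=1001000 pc2: +4 =772
r73=1001001 pc3: +8 =780
r74=1001010 pc3: +8 =788
r75=1001011 pc4: +16 =804
r76=1001100 pc3: +8 =812
r77=1001101 pc4: +16 =828
r78=1001110 pc4: +16 =844
r79=1001111 pc5: +32 =876
r80=1010000 pc2: +4 =880
r81=1010001 pc3: +8 =888
r82=1010010 pc3: +8 =896
r83=1010011 pc4: +16 =912
r84=1010100 pc3: +8 =920
r85=1010101 pc4: +16 =936
r86=1010110 pc4: +16 =952
r87=1010111 pc5: +32 =984
r88=1011000 pc3: +8 =992
r89=1011001 pc4: +16 =1008
r90=1011010 pc4: +16 =1024
r91=1011011 pc5: +32 =1056
r92=1011100 pc4: +16 =1072
r93=1011101 pc5: +32 =1104

Answer: 1104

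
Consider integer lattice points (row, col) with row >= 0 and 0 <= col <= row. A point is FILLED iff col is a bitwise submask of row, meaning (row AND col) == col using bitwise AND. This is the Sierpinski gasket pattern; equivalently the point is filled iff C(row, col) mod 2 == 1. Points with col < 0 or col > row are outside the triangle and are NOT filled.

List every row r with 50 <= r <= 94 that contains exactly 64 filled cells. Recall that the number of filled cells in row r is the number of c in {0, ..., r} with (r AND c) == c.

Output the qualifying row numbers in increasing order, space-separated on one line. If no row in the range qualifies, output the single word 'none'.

Row r has 2^popcount(r) filled cells, so we need popcount(r) = log2(64) = 6.
Scan r = 50..94 and keep those with exactly 6 one-bits:
r=50=110010 popcount=3 -> skip
r=51=110011 popcount=4 -> skip
r=52=110100 popcount=3 -> skip
r=53=110101 popcount=4 -> skip
r=54=110110 popcount=4 -> skip
r=55=110111 popcount=5 -> skip
r=56=111000 popcount=3 -> skip
r=57=111001 popcount=4 -> skip
r=58=111010 popcount=4 -> skip
r=59=111011 popcount=5 -> skip
r=60=111100 popcount=4 -> skip
r=61=111101 popcount=5 -> skip
r=62=111110 popcount=5 -> skip
r=63=111111 popcount=6 -> KEEP
r=64=1000000 popcount=1 -> skip
r=65=1000001 popcount=2 -> skip
r=66=1000010 popcount=2 -> skip
r=67=1000011 popcount=3 -> skip
r=68=1000100 popcount=2 -> skip
r=69=1000101 popcount=3 -> skip
r=70=1000110 popcount=3 -> skip
r=71=1000111 popcount=4 -> skip
r=72=1001000 popcount=2 -> skip
r=73=1001001 popcount=3 -> skip
r=74=1001010 popcount=3 -> skip
r=75=1001011 popcount=4 -> skip
r=76=1001100 popcount=3 -> skip
r=77=1001101 popcount=4 -> skip
r=78=1001110 popcount=4 -> skip
r=79=1001111 popcount=5 -> skip
r=80=1010000 popcount=2 -> skip
r=81=1010001 popcount=3 -> skip
r=82=1010010 popcount=3 -> skip
r=83=1010011 popcount=4 -> skip
r=84=1010100 popcount=3 -> skip
r=85=1010101 popcount=4 -> skip
r=86=1010110 popcount=4 -> skip
r=87=1010111 popcount=5 -> skip
r=88=1011000 popcount=3 -> skip
r=89=1011001 popcount=4 -> skip
r=90=1011010 popcount=4 -> skip
r=91=1011011 popcount=5 -> skip
r=92=1011100 popcount=4 -> skip
r=93=1011101 popcount=5 -> skip
r=94=1011110 popcount=5 -> skip
Kept rows: 63

Answer: 63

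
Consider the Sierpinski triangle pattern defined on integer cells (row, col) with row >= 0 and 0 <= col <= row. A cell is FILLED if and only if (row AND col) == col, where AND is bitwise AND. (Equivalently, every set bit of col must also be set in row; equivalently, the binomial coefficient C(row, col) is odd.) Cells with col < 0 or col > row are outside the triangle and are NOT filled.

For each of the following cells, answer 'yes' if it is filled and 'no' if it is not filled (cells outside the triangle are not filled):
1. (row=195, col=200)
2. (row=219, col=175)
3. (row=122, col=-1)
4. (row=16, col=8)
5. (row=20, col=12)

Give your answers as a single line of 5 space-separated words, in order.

(195,200): col outside [0, 195] -> not filled
(219,175): row=0b11011011, col=0b10101111, row AND col = 0b10001011 = 139; 139 != 175 -> empty
(122,-1): col outside [0, 122] -> not filled
(16,8): row=0b10000, col=0b1000, row AND col = 0b0 = 0; 0 != 8 -> empty
(20,12): row=0b10100, col=0b1100, row AND col = 0b100 = 4; 4 != 12 -> empty

Answer: no no no no no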